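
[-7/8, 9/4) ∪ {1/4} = [-7/8, 9/4)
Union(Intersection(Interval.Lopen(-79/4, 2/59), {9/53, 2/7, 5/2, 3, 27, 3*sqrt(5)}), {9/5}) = {9/5}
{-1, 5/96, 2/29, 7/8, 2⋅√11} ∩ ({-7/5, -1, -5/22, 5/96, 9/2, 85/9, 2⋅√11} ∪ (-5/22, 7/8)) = {-1, 5/96, 2/29, 2⋅√11}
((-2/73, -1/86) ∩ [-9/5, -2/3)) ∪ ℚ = ℚ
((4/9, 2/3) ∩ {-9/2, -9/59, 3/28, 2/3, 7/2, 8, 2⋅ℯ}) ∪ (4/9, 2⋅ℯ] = (4/9, 2⋅ℯ]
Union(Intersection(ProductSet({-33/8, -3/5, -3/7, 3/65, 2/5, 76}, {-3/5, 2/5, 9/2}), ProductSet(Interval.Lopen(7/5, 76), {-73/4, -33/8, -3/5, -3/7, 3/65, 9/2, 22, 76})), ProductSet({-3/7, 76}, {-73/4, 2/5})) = Union(ProductSet({76}, {-3/5, 9/2}), ProductSet({-3/7, 76}, {-73/4, 2/5}))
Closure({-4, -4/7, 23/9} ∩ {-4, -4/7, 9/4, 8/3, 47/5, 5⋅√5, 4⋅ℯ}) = {-4, -4/7}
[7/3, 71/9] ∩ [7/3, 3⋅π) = [7/3, 71/9]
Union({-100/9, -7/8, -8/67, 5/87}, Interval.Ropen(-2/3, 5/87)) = Union({-100/9, -7/8}, Interval(-2/3, 5/87))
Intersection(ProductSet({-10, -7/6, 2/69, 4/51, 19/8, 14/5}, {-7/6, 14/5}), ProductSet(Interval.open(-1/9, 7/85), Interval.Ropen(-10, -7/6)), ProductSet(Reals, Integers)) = EmptySet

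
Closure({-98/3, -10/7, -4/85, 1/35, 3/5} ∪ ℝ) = ℝ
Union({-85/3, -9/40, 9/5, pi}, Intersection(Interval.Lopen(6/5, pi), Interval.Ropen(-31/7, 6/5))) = {-85/3, -9/40, 9/5, pi}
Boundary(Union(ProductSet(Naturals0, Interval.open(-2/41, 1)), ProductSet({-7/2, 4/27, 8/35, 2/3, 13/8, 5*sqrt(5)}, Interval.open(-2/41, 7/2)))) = Union(ProductSet({-7/2, 4/27, 8/35, 2/3, 13/8, 5*sqrt(5)}, Interval(-2/41, 7/2)), ProductSet(Naturals0, Interval(-2/41, 1)))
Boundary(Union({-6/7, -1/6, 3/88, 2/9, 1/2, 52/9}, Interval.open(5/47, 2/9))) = {-6/7, -1/6, 3/88, 5/47, 2/9, 1/2, 52/9}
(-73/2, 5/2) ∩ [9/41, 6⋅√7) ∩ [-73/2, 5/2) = [9/41, 5/2)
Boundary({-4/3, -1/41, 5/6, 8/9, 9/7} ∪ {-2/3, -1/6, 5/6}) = {-4/3, -2/3, -1/6, -1/41, 5/6, 8/9, 9/7}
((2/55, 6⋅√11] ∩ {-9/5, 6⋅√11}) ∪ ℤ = ℤ ∪ {6⋅√11}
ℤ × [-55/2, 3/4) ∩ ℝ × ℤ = ℤ × {-27, -26, …, 0}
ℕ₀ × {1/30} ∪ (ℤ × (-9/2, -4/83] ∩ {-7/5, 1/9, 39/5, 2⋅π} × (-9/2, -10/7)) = ℕ₀ × {1/30}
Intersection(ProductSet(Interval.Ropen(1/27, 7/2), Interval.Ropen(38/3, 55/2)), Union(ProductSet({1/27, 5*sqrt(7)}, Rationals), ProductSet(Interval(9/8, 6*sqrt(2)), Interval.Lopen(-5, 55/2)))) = Union(ProductSet({1/27}, Intersection(Interval.Ropen(38/3, 55/2), Rationals)), ProductSet(Interval.Ropen(9/8, 7/2), Interval.Ropen(38/3, 55/2)))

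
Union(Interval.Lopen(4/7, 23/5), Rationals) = Union(Interval(4/7, 23/5), Rationals)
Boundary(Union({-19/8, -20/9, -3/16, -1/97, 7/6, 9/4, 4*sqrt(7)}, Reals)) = EmptySet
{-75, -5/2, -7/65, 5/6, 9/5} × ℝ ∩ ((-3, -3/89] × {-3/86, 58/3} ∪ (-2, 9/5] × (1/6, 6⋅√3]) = ({-5/2, -7/65} × {-3/86, 58/3}) ∪ ({-7/65, 5/6, 9/5} × (1/6, 6⋅√3])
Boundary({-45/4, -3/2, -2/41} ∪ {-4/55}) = {-45/4, -3/2, -4/55, -2/41}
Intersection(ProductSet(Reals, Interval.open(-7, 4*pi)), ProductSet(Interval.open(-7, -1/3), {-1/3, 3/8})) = ProductSet(Interval.open(-7, -1/3), {-1/3, 3/8})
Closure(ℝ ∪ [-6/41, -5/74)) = (-∞, ∞)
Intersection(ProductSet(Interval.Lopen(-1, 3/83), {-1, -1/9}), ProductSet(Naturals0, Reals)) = ProductSet(Range(0, 1, 1), {-1, -1/9})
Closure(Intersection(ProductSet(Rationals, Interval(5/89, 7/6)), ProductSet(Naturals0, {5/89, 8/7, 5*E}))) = ProductSet(Naturals0, {5/89, 8/7})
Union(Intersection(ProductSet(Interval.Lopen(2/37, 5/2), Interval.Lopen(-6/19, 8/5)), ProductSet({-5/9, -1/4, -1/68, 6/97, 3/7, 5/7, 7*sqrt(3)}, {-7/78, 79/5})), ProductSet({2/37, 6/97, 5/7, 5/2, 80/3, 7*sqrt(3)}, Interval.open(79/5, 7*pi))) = Union(ProductSet({6/97, 3/7, 5/7}, {-7/78}), ProductSet({2/37, 6/97, 5/7, 5/2, 80/3, 7*sqrt(3)}, Interval.open(79/5, 7*pi)))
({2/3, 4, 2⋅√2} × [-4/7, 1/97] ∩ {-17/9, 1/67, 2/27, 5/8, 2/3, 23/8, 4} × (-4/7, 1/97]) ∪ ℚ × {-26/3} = (ℚ × {-26/3}) ∪ ({2/3, 4} × (-4/7, 1/97])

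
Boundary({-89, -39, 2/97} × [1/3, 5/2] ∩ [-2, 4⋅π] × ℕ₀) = {2/97} × {1, 2}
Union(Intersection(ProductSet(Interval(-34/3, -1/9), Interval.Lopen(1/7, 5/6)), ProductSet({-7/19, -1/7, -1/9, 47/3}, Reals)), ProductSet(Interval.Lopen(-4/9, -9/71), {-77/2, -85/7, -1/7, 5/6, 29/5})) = Union(ProductSet({-7/19, -1/7, -1/9}, Interval.Lopen(1/7, 5/6)), ProductSet(Interval.Lopen(-4/9, -9/71), {-77/2, -85/7, -1/7, 5/6, 29/5}))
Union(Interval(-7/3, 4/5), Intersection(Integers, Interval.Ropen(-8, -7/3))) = Union(Interval(-7/3, 4/5), Range(-8, -2, 1))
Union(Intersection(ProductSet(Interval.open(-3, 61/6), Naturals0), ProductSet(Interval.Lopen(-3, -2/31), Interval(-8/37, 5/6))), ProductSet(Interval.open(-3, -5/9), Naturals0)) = Union(ProductSet(Interval.open(-3, -5/9), Naturals0), ProductSet(Interval.Lopen(-3, -2/31), Range(0, 1, 1)))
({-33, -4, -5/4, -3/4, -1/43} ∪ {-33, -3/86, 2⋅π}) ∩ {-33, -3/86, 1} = {-33, -3/86}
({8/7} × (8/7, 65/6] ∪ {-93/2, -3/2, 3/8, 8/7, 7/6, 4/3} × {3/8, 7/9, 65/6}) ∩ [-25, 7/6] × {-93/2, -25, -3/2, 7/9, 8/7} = {-3/2, 3/8, 8/7, 7/6} × {7/9}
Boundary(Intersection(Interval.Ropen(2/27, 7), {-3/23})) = EmptySet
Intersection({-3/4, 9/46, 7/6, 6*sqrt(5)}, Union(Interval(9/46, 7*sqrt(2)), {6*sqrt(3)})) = {9/46, 7/6}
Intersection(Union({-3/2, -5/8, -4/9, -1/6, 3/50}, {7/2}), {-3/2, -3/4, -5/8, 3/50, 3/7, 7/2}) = {-3/2, -5/8, 3/50, 7/2}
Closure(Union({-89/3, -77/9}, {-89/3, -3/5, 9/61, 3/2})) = {-89/3, -77/9, -3/5, 9/61, 3/2}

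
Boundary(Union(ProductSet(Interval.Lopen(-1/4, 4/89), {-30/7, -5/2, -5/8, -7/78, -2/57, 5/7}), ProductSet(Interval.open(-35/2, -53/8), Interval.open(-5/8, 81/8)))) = Union(ProductSet({-35/2, -53/8}, Interval(-5/8, 81/8)), ProductSet(Interval(-35/2, -53/8), {-5/8, 81/8}), ProductSet(Interval(-1/4, 4/89), {-30/7, -5/2, -5/8, -7/78, -2/57, 5/7}))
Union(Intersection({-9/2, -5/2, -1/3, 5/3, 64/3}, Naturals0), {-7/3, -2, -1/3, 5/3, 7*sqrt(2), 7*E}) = {-7/3, -2, -1/3, 5/3, 7*sqrt(2), 7*E}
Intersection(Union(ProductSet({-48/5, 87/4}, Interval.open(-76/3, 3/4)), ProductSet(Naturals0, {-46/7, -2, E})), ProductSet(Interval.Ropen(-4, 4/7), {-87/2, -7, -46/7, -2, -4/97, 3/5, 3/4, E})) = ProductSet(Range(0, 1, 1), {-46/7, -2, E})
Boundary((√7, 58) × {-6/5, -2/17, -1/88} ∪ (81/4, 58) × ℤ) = ([81/4, 58] × ℤ) ∪ ([√7, 58] × {-6/5, -2/17, -1/88})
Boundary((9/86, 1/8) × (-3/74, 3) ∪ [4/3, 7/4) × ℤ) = ([4/3, 7/4] × ℤ) ∪ ({9/86, 1/8} × [-3/74, 3]) ∪ ([9/86, 1/8] × {-3/74, 3})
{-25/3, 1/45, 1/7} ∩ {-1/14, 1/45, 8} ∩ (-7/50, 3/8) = {1/45}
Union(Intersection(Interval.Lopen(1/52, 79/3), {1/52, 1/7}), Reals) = Reals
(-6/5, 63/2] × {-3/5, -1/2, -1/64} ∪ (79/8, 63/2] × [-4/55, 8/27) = ((-6/5, 63/2] × {-3/5, -1/2, -1/64}) ∪ ((79/8, 63/2] × [-4/55, 8/27))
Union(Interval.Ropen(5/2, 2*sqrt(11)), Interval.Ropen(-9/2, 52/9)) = Interval.Ropen(-9/2, 2*sqrt(11))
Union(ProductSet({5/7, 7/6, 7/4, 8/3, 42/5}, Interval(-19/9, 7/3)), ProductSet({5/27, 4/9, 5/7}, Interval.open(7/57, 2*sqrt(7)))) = Union(ProductSet({5/27, 4/9, 5/7}, Interval.open(7/57, 2*sqrt(7))), ProductSet({5/7, 7/6, 7/4, 8/3, 42/5}, Interval(-19/9, 7/3)))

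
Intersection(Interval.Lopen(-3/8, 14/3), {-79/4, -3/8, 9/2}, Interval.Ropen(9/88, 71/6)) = {9/2}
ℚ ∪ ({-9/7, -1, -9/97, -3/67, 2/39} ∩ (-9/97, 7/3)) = ℚ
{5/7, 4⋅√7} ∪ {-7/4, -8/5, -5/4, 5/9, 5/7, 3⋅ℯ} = {-7/4, -8/5, -5/4, 5/9, 5/7, 4⋅√7, 3⋅ℯ}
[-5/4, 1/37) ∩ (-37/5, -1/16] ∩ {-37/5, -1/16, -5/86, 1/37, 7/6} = {-1/16}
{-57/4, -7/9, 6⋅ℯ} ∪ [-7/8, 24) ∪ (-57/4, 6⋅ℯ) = [-57/4, 24)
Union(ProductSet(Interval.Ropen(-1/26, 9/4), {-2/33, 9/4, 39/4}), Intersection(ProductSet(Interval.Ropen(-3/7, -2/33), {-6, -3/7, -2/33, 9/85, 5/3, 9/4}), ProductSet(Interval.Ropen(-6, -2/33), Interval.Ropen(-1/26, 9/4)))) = Union(ProductSet(Interval.Ropen(-3/7, -2/33), {9/85, 5/3}), ProductSet(Interval.Ropen(-1/26, 9/4), {-2/33, 9/4, 39/4}))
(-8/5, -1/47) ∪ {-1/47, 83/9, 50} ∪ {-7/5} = (-8/5, -1/47] ∪ {83/9, 50}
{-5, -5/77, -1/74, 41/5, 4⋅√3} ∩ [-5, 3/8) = {-5, -5/77, -1/74}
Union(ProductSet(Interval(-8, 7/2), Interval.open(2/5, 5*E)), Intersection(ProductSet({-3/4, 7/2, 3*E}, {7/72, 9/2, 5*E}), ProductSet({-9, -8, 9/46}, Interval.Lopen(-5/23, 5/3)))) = ProductSet(Interval(-8, 7/2), Interval.open(2/5, 5*E))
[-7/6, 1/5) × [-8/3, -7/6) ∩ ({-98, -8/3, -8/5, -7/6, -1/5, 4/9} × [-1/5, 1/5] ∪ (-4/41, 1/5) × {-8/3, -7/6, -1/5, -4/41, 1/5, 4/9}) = (-4/41, 1/5) × {-8/3}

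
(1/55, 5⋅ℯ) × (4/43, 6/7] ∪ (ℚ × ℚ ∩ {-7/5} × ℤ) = ({-7/5} × ℤ) ∪ ((1/55, 5⋅ℯ) × (4/43, 6/7])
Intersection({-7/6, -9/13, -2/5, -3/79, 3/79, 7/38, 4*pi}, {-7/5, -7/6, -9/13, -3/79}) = {-7/6, -9/13, -3/79}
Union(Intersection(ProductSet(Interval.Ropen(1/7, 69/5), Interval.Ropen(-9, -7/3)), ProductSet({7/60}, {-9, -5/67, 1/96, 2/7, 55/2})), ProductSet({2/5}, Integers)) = ProductSet({2/5}, Integers)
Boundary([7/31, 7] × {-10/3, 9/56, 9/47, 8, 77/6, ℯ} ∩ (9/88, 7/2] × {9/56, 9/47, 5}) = [7/31, 7/2] × {9/56, 9/47}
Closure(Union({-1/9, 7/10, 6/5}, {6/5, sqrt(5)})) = {-1/9, 7/10, 6/5, sqrt(5)}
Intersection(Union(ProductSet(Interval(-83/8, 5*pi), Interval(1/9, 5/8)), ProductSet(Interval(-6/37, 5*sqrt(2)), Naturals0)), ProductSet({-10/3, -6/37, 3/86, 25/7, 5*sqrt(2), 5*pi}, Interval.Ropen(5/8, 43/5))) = Union(ProductSet({-6/37, 3/86, 25/7, 5*sqrt(2)}, Range(1, 9, 1)), ProductSet({-10/3, -6/37, 3/86, 25/7, 5*sqrt(2), 5*pi}, {5/8}))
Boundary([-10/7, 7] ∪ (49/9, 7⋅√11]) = {-10/7, 7⋅√11}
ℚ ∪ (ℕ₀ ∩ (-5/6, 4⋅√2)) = ℚ ∪ {0, 1, …, 5}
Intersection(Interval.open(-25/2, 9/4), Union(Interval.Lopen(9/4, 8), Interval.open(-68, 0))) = Interval.open(-25/2, 0)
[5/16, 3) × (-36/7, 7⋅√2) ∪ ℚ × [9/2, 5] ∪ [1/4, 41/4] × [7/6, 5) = (ℚ × [9/2, 5]) ∪ ([1/4, 41/4] × [7/6, 5)) ∪ ([5/16, 3) × (-36/7, 7⋅√2))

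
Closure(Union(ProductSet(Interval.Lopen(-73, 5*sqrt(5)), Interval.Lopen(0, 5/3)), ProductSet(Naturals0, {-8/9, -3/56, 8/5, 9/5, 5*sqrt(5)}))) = Union(ProductSet({-73, 5*sqrt(5)}, Interval(0, 5/3)), ProductSet(Interval(-73, 5*sqrt(5)), {0, 5/3}), ProductSet(Interval.Lopen(-73, 5*sqrt(5)), Interval.Lopen(0, 5/3)), ProductSet(Naturals0, {-8/9, -3/56, 9/5, 5*sqrt(5)}), ProductSet(Union(Complement(Naturals0, Interval.open(-73, 5*sqrt(5))), Naturals0), {-8/9, -3/56, 8/5, 9/5, 5*sqrt(5)}))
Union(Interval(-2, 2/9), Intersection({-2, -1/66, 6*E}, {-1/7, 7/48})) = Interval(-2, 2/9)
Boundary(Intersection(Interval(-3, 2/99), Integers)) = Range(-3, 1, 1)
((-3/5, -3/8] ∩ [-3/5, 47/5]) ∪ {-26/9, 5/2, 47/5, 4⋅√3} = {-26/9, 5/2, 47/5, 4⋅√3} ∪ (-3/5, -3/8]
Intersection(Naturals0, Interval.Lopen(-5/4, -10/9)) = EmptySet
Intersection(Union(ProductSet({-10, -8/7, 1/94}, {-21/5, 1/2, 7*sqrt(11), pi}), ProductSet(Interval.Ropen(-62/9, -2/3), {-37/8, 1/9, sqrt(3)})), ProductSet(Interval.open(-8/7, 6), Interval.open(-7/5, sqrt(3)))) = Union(ProductSet({1/94}, {1/2}), ProductSet(Interval.open(-8/7, -2/3), {1/9}))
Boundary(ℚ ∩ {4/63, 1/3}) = {4/63, 1/3}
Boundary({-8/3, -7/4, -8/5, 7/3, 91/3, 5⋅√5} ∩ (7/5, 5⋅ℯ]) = {7/3, 5⋅√5}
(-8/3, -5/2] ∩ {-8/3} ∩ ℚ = ∅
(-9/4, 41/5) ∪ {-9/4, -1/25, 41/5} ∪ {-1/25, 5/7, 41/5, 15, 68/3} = [-9/4, 41/5] ∪ {15, 68/3}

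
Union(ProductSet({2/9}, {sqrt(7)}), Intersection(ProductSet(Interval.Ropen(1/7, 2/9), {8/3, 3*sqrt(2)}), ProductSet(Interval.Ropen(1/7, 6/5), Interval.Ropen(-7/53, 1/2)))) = ProductSet({2/9}, {sqrt(7)})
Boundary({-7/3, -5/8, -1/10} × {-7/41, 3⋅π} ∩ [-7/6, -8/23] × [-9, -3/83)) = {-5/8} × {-7/41}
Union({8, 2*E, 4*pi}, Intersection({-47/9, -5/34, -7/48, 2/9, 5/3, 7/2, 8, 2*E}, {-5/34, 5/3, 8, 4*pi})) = {-5/34, 5/3, 8, 2*E, 4*pi}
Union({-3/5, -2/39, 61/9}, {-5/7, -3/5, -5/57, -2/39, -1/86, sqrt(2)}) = {-5/7, -3/5, -5/57, -2/39, -1/86, 61/9, sqrt(2)}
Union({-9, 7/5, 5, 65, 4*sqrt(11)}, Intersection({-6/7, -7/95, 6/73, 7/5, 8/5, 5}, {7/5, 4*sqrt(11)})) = {-9, 7/5, 5, 65, 4*sqrt(11)}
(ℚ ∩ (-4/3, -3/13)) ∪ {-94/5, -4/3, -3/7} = {-94/5, -4/3} ∪ (ℚ ∩ (-4/3, -3/13))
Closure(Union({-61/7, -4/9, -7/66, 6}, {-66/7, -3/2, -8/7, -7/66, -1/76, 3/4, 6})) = {-66/7, -61/7, -3/2, -8/7, -4/9, -7/66, -1/76, 3/4, 6}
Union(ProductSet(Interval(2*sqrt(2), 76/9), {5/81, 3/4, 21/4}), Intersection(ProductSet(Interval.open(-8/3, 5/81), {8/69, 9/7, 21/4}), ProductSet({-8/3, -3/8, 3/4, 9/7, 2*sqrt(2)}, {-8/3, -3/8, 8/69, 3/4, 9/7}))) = Union(ProductSet({-3/8}, {8/69, 9/7}), ProductSet(Interval(2*sqrt(2), 76/9), {5/81, 3/4, 21/4}))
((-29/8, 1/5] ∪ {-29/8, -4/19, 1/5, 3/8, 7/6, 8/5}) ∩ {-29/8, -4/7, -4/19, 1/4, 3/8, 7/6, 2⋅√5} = {-29/8, -4/7, -4/19, 3/8, 7/6}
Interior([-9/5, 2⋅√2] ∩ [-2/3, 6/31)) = (-2/3, 6/31)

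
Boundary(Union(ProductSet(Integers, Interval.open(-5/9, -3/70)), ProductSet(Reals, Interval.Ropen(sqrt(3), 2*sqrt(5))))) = Union(ProductSet(Integers, Interval(-5/9, -3/70)), ProductSet(Reals, {sqrt(3), 2*sqrt(5)}))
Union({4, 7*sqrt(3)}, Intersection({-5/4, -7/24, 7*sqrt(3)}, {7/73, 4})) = {4, 7*sqrt(3)}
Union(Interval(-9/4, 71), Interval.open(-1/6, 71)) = Interval(-9/4, 71)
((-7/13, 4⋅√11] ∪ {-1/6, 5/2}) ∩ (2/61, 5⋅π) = (2/61, 4⋅√11]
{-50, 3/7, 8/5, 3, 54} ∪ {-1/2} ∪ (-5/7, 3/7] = {-50, 8/5, 3, 54} ∪ (-5/7, 3/7]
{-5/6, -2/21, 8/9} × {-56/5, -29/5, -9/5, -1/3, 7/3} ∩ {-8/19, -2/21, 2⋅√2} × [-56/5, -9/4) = {-2/21} × {-56/5, -29/5}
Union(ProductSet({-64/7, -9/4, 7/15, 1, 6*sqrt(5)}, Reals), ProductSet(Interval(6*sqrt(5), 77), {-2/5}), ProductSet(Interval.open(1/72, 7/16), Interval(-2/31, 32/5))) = Union(ProductSet({-64/7, -9/4, 7/15, 1, 6*sqrt(5)}, Reals), ProductSet(Interval.open(1/72, 7/16), Interval(-2/31, 32/5)), ProductSet(Interval(6*sqrt(5), 77), {-2/5}))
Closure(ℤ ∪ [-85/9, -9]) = ℤ ∪ [-85/9, -9]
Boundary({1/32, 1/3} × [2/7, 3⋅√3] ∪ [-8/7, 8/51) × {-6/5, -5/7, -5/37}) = ([-8/7, 8/51] × {-6/5, -5/7, -5/37}) ∪ ({1/32, 1/3} × [2/7, 3⋅√3])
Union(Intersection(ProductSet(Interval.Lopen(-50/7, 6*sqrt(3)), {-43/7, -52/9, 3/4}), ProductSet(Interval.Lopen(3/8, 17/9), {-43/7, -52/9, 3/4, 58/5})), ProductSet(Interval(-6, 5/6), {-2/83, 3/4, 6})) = Union(ProductSet(Interval(-6, 5/6), {-2/83, 3/4, 6}), ProductSet(Interval.Lopen(3/8, 17/9), {-43/7, -52/9, 3/4}))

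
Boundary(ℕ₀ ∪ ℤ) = ℤ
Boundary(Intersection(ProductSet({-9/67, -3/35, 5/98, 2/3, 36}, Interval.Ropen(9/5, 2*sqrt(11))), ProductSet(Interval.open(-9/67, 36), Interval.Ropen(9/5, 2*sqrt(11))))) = ProductSet({-3/35, 5/98, 2/3}, Interval(9/5, 2*sqrt(11)))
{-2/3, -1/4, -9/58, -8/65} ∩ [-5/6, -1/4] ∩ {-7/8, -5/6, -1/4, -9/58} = {-1/4}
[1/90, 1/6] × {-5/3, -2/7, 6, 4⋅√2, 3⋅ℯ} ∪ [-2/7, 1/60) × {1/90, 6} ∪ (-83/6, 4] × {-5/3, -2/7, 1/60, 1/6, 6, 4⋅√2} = ([-2/7, 1/60) × {1/90, 6}) ∪ ((-83/6, 4] × {-5/3, -2/7, 1/60, 1/6, 6, 4⋅√2}) ∪ ([1/90, 1/6] × {-5/3, -2/7, 6, 4⋅√2, 3⋅ℯ})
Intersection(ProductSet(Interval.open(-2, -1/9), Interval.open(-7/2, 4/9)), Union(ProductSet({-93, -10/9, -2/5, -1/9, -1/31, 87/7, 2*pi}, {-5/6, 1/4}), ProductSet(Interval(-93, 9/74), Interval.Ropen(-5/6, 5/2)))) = ProductSet(Interval.open(-2, -1/9), Interval.Ropen(-5/6, 4/9))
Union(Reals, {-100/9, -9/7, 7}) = Reals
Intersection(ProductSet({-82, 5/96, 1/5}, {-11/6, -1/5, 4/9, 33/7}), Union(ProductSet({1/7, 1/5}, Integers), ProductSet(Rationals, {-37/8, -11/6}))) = ProductSet({-82, 5/96, 1/5}, {-11/6})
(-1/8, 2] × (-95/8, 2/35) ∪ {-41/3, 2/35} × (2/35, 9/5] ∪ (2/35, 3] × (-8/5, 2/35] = ({-41/3, 2/35} × (2/35, 9/5]) ∪ ((-1/8, 2] × (-95/8, 2/35)) ∪ ((2/35, 3] × (-8/5, 2/35])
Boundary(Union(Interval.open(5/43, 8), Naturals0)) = Union(Complement(Naturals0, Interval.open(5/43, 8)), {5/43})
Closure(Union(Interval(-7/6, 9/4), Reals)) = Interval(-oo, oo)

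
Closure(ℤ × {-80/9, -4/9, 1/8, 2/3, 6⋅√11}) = ℤ × {-80/9, -4/9, 1/8, 2/3, 6⋅√11}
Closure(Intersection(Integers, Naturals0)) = Naturals0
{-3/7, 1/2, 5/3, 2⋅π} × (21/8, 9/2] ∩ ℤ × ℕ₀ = ∅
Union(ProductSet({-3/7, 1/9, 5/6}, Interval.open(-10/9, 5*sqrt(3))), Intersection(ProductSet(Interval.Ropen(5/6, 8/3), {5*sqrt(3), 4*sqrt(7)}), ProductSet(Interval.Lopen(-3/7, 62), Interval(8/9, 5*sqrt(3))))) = Union(ProductSet({-3/7, 1/9, 5/6}, Interval.open(-10/9, 5*sqrt(3))), ProductSet(Interval.Ropen(5/6, 8/3), {5*sqrt(3)}))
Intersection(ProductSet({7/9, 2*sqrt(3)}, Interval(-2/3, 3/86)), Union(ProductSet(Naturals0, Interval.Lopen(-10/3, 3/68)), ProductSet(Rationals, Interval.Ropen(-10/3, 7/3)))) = ProductSet({7/9}, Interval(-2/3, 3/86))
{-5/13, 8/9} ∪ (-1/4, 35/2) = {-5/13} ∪ (-1/4, 35/2)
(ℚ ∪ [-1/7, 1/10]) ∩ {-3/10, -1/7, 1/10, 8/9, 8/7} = {-3/10, -1/7, 1/10, 8/9, 8/7}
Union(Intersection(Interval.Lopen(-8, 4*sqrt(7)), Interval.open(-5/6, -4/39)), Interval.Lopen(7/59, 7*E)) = Union(Interval.open(-5/6, -4/39), Interval.Lopen(7/59, 7*E))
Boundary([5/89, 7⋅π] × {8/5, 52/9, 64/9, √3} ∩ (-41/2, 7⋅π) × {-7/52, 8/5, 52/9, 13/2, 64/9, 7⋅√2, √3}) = [5/89, 7⋅π] × {8/5, 52/9, 64/9, √3}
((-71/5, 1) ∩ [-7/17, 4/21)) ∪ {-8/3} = {-8/3} ∪ [-7/17, 4/21)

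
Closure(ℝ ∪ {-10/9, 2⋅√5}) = ℝ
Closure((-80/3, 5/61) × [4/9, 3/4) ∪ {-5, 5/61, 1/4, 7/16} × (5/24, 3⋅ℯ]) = ({-80/3, 5/61} × [4/9, 3/4]) ∪ ([-80/3, 5/61] × {4/9, 3/4}) ∪ ((-80/3, 5/61) × [4/9, 3/4)) ∪ ({-5, 5/61, 1/4, 7/16} × [5/24, 3⋅ℯ])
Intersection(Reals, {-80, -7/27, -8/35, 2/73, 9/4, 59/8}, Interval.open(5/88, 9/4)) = EmptySet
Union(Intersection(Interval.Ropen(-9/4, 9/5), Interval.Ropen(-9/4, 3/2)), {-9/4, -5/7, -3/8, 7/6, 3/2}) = Interval(-9/4, 3/2)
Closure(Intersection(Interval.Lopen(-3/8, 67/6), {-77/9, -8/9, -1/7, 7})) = {-1/7, 7}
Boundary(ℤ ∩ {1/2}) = ∅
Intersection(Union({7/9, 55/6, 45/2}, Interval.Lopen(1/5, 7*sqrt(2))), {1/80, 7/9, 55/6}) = {7/9, 55/6}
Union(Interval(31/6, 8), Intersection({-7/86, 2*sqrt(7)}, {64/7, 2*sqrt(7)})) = Interval(31/6, 8)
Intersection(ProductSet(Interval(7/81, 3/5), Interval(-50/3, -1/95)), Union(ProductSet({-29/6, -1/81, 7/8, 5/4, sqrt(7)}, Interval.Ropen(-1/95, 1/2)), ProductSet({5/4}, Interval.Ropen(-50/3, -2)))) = EmptySet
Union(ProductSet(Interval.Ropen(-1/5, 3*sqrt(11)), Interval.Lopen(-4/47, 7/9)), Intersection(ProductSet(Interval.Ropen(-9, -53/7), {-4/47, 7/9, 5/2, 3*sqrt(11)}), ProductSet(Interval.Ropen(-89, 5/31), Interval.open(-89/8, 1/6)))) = Union(ProductSet(Interval.Ropen(-9, -53/7), {-4/47}), ProductSet(Interval.Ropen(-1/5, 3*sqrt(11)), Interval.Lopen(-4/47, 7/9)))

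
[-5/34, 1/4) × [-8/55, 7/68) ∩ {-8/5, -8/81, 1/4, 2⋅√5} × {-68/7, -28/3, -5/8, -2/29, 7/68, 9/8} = {-8/81} × {-2/29}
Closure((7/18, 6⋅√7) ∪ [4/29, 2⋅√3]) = [4/29, 6⋅√7]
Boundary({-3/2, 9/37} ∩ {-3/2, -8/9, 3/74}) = {-3/2}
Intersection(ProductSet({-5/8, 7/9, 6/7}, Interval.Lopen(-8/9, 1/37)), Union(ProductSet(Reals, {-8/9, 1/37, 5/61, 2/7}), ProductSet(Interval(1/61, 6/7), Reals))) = Union(ProductSet({7/9, 6/7}, Interval.Lopen(-8/9, 1/37)), ProductSet({-5/8, 7/9, 6/7}, {1/37}))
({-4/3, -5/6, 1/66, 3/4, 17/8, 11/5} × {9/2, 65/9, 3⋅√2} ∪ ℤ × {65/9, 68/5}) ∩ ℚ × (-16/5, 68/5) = (ℤ × {65/9}) ∪ ({-4/3, -5/6, 1/66, 3/4, 17/8, 11/5} × {9/2, 65/9, 3⋅√2})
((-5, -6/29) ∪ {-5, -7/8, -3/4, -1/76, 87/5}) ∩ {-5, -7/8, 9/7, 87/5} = {-5, -7/8, 87/5}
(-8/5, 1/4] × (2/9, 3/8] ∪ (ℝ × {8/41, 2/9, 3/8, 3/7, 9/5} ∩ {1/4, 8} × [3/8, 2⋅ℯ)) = ({1/4, 8} × {3/8, 3/7, 9/5}) ∪ ((-8/5, 1/4] × (2/9, 3/8])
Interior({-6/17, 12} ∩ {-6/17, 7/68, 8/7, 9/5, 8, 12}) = ∅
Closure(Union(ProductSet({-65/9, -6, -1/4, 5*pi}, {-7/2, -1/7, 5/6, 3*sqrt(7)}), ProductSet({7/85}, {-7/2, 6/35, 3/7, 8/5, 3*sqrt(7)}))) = Union(ProductSet({7/85}, {-7/2, 6/35, 3/7, 8/5, 3*sqrt(7)}), ProductSet({-65/9, -6, -1/4, 5*pi}, {-7/2, -1/7, 5/6, 3*sqrt(7)}))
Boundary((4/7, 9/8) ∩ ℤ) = {1}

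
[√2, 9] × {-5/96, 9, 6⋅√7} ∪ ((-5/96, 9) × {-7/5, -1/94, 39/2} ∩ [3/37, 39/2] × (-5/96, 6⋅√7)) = ([3/37, 9) × {-1/94}) ∪ ([√2, 9] × {-5/96, 9, 6⋅√7})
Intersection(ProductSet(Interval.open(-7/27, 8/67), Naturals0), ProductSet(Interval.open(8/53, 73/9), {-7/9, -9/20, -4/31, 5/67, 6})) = EmptySet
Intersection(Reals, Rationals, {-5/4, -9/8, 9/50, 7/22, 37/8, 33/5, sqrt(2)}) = {-5/4, -9/8, 9/50, 7/22, 37/8, 33/5}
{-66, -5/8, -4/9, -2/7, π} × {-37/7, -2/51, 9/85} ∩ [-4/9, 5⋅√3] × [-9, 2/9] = {-4/9, -2/7, π} × {-37/7, -2/51, 9/85}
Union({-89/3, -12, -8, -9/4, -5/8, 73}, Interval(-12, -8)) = Union({-89/3, -9/4, -5/8, 73}, Interval(-12, -8))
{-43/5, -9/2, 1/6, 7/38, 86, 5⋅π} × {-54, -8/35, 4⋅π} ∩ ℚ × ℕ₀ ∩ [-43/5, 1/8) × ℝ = ∅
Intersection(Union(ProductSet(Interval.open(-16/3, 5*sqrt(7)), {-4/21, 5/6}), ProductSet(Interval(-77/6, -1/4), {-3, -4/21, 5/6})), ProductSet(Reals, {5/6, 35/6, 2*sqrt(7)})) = ProductSet(Interval.Ropen(-77/6, 5*sqrt(7)), {5/6})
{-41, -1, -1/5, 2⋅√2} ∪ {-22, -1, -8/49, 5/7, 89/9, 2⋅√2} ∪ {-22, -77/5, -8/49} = {-41, -22, -77/5, -1, -1/5, -8/49, 5/7, 89/9, 2⋅√2}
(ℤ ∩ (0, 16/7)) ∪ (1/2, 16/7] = (1/2, 16/7] ∪ {1, 2}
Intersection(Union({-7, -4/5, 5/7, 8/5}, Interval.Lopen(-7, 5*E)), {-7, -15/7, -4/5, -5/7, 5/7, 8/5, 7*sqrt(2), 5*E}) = {-7, -15/7, -4/5, -5/7, 5/7, 8/5, 7*sqrt(2), 5*E}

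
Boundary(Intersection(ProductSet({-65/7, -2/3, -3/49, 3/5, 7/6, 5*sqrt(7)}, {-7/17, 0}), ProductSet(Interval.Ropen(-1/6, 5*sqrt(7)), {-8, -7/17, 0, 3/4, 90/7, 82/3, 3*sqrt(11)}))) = ProductSet({-3/49, 3/5, 7/6}, {-7/17, 0})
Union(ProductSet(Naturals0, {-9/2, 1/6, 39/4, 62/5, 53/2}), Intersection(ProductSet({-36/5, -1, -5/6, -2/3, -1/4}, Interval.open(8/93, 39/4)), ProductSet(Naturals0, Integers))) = ProductSet(Naturals0, {-9/2, 1/6, 39/4, 62/5, 53/2})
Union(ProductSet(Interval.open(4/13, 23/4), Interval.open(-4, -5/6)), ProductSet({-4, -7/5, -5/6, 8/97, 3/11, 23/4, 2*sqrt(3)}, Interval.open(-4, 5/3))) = Union(ProductSet({-4, -7/5, -5/6, 8/97, 3/11, 23/4, 2*sqrt(3)}, Interval.open(-4, 5/3)), ProductSet(Interval.open(4/13, 23/4), Interval.open(-4, -5/6)))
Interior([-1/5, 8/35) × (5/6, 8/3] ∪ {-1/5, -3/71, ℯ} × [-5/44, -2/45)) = (-1/5, 8/35) × (5/6, 8/3)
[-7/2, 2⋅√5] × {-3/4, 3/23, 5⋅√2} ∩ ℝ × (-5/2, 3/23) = [-7/2, 2⋅√5] × {-3/4}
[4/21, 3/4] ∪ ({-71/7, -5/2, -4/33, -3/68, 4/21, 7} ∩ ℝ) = {-71/7, -5/2, -4/33, -3/68, 7} ∪ [4/21, 3/4]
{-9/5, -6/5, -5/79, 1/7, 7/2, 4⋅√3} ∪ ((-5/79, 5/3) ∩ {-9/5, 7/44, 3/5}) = {-9/5, -6/5, -5/79, 1/7, 7/44, 3/5, 7/2, 4⋅√3}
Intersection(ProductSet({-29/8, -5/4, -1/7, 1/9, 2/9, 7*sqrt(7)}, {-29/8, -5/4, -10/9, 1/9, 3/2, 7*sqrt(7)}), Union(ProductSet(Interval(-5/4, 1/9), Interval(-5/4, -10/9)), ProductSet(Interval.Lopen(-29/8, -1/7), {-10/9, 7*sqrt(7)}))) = Union(ProductSet({-5/4, -1/7}, {-10/9, 7*sqrt(7)}), ProductSet({-5/4, -1/7, 1/9}, {-5/4, -10/9}))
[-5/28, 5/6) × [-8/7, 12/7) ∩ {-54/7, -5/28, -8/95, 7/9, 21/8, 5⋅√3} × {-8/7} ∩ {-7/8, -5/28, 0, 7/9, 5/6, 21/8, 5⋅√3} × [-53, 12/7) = {-5/28, 7/9} × {-8/7}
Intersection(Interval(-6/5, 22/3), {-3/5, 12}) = {-3/5}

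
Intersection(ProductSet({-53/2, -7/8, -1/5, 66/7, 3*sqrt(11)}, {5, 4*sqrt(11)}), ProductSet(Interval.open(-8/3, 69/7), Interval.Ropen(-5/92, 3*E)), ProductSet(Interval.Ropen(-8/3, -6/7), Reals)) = ProductSet({-7/8}, {5})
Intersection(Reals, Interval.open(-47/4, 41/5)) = Interval.open(-47/4, 41/5)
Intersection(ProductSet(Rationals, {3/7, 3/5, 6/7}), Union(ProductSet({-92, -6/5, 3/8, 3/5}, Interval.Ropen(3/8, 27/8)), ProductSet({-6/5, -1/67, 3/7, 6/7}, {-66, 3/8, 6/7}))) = Union(ProductSet({-92, -6/5, 3/8, 3/5}, {3/7, 3/5, 6/7}), ProductSet({-6/5, -1/67, 3/7, 6/7}, {6/7}))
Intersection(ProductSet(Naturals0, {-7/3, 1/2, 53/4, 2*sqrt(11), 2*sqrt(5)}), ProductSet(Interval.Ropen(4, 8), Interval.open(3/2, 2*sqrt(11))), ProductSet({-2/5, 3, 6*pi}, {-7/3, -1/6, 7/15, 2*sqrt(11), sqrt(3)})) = EmptySet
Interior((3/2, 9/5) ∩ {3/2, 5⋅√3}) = ∅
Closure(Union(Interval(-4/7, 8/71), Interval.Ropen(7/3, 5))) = Union(Interval(-4/7, 8/71), Interval(7/3, 5))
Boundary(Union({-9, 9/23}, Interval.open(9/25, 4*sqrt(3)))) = {-9, 9/25, 4*sqrt(3)}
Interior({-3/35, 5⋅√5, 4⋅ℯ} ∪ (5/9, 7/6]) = (5/9, 7/6)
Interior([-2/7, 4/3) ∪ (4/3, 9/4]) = (-2/7, 4/3) ∪ (4/3, 9/4)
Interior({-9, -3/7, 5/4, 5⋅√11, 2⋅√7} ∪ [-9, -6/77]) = (-9, -6/77)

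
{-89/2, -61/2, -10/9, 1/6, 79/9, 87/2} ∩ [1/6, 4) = {1/6}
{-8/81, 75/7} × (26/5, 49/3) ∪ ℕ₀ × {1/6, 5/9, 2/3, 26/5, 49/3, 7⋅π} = ({-8/81, 75/7} × (26/5, 49/3)) ∪ (ℕ₀ × {1/6, 5/9, 2/3, 26/5, 49/3, 7⋅π})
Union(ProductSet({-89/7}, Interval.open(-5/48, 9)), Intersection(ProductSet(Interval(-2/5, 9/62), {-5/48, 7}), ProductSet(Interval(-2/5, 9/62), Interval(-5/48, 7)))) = Union(ProductSet({-89/7}, Interval.open(-5/48, 9)), ProductSet(Interval(-2/5, 9/62), {-5/48, 7}))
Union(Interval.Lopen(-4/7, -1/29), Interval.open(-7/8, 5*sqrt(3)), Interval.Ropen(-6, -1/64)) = Interval.Ropen(-6, 5*sqrt(3))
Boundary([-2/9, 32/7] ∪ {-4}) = {-4, -2/9, 32/7}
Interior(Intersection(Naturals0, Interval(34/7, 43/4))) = EmptySet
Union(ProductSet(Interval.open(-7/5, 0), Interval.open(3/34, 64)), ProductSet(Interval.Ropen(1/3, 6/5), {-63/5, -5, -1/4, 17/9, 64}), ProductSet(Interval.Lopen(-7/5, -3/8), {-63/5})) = Union(ProductSet(Interval.Lopen(-7/5, -3/8), {-63/5}), ProductSet(Interval.open(-7/5, 0), Interval.open(3/34, 64)), ProductSet(Interval.Ropen(1/3, 6/5), {-63/5, -5, -1/4, 17/9, 64}))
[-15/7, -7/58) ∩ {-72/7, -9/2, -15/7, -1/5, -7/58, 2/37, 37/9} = {-15/7, -1/5}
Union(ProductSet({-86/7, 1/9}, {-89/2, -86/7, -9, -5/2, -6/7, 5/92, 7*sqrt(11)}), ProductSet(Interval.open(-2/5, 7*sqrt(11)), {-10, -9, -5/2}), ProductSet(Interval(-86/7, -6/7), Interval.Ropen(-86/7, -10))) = Union(ProductSet({-86/7, 1/9}, {-89/2, -86/7, -9, -5/2, -6/7, 5/92, 7*sqrt(11)}), ProductSet(Interval(-86/7, -6/7), Interval.Ropen(-86/7, -10)), ProductSet(Interval.open(-2/5, 7*sqrt(11)), {-10, -9, -5/2}))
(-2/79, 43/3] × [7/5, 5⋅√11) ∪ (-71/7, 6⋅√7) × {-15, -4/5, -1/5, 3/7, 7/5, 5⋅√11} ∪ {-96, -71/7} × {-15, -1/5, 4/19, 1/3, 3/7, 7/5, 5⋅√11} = ((-2/79, 43/3] × [7/5, 5⋅√11)) ∪ ({-96, -71/7} × {-15, -1/5, 4/19, 1/3, 3/7, 7/5, 5⋅√11}) ∪ ((-71/7, 6⋅√7) × {-15, -4/5, -1/5, 3/7, 7/5, 5⋅√11})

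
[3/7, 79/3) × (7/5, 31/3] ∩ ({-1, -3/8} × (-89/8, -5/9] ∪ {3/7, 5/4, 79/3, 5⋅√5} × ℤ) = {3/7, 5/4, 5⋅√5} × {2, 3, …, 10}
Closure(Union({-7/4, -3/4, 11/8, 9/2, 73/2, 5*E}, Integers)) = Union({-7/4, -3/4, 11/8, 9/2, 73/2, 5*E}, Integers)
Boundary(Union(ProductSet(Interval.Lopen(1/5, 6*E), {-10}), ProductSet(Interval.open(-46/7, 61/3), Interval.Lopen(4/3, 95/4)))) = Union(ProductSet({-46/7, 61/3}, Interval(4/3, 95/4)), ProductSet(Interval(-46/7, 61/3), {4/3, 95/4}), ProductSet(Interval(1/5, 6*E), {-10}))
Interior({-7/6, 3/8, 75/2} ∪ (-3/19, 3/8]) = (-3/19, 3/8)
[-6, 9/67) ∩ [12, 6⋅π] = ∅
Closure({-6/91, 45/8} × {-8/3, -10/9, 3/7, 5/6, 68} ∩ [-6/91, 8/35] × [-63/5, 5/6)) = {-6/91} × {-8/3, -10/9, 3/7}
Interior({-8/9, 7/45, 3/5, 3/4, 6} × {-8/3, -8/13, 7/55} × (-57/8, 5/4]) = ∅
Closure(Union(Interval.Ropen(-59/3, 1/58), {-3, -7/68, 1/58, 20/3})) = Union({20/3}, Interval(-59/3, 1/58))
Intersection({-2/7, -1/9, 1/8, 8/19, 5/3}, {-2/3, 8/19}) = {8/19}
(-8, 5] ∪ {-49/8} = (-8, 5]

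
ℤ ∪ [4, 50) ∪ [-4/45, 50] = ℤ ∪ [-4/45, 50]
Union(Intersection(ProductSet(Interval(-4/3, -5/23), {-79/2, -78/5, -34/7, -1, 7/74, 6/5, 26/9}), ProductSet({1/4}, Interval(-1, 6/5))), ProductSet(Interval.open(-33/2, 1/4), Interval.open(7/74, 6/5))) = ProductSet(Interval.open(-33/2, 1/4), Interval.open(7/74, 6/5))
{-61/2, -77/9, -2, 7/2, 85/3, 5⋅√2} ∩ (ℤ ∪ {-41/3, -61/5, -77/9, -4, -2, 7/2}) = {-77/9, -2, 7/2}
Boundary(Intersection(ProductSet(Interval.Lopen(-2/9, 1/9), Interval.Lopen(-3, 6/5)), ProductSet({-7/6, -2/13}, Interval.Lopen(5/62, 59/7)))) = ProductSet({-2/13}, Interval(5/62, 6/5))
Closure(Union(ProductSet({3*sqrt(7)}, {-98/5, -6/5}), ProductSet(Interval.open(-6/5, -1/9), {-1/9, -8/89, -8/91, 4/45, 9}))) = Union(ProductSet({3*sqrt(7)}, {-98/5, -6/5}), ProductSet(Interval(-6/5, -1/9), {-1/9, -8/89, -8/91, 4/45, 9}))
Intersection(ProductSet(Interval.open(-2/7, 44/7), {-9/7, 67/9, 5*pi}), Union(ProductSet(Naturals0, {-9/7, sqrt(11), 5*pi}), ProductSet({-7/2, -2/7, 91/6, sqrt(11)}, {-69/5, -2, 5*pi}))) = Union(ProductSet({sqrt(11)}, {5*pi}), ProductSet(Range(0, 7, 1), {-9/7, 5*pi}))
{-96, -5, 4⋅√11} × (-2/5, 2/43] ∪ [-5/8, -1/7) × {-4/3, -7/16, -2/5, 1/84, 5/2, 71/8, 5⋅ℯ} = ({-96, -5, 4⋅√11} × (-2/5, 2/43]) ∪ ([-5/8, -1/7) × {-4/3, -7/16, -2/5, 1/84, 5/2, 71/8, 5⋅ℯ})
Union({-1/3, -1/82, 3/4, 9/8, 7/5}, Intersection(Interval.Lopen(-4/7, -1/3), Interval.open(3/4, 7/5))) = {-1/3, -1/82, 3/4, 9/8, 7/5}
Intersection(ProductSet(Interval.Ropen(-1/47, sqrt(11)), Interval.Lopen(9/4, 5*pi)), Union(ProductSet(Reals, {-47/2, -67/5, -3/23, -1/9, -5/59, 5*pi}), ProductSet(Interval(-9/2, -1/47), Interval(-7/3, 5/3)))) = ProductSet(Interval.Ropen(-1/47, sqrt(11)), {5*pi})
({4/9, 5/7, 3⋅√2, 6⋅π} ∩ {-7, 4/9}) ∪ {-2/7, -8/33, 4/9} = {-2/7, -8/33, 4/9}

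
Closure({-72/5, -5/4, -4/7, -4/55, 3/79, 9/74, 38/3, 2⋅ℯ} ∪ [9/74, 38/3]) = {-72/5, -5/4, -4/7, -4/55, 3/79} ∪ [9/74, 38/3]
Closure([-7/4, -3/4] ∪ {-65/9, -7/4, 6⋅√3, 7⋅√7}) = {-65/9, 6⋅√3, 7⋅√7} ∪ [-7/4, -3/4]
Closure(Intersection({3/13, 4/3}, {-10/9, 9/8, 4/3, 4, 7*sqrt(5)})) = {4/3}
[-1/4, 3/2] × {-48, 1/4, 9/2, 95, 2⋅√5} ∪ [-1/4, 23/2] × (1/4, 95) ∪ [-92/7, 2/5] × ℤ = ([-92/7, 2/5] × ℤ) ∪ ([-1/4, 23/2] × (1/4, 95)) ∪ ([-1/4, 3/2] × {-48, 1/4, 9/2, 95, 2⋅√5})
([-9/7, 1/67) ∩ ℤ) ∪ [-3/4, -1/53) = {-1, 0} ∪ [-3/4, -1/53)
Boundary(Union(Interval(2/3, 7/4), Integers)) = Union(Complement(Integers, Interval.open(2/3, 7/4)), {2/3, 7/4})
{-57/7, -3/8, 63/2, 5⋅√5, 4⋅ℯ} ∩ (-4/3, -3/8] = {-3/8}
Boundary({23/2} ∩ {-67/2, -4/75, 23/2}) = {23/2}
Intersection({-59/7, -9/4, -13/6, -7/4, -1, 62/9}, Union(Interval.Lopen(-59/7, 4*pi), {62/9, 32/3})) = {-9/4, -13/6, -7/4, -1, 62/9}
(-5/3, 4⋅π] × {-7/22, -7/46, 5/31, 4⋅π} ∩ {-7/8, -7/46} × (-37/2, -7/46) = {-7/8, -7/46} × {-7/22}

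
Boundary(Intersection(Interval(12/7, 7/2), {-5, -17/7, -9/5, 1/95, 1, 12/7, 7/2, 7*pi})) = {12/7, 7/2}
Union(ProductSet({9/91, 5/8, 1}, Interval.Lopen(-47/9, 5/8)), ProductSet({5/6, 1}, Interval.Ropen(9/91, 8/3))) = Union(ProductSet({5/6, 1}, Interval.Ropen(9/91, 8/3)), ProductSet({9/91, 5/8, 1}, Interval.Lopen(-47/9, 5/8)))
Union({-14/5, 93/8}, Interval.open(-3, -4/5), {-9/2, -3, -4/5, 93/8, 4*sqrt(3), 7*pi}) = Union({-9/2, 93/8, 4*sqrt(3), 7*pi}, Interval(-3, -4/5))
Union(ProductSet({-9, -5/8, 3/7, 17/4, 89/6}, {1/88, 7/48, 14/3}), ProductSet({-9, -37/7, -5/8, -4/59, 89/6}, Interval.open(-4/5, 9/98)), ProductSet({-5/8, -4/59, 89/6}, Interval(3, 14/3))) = Union(ProductSet({-5/8, -4/59, 89/6}, Interval(3, 14/3)), ProductSet({-9, -37/7, -5/8, -4/59, 89/6}, Interval.open(-4/5, 9/98)), ProductSet({-9, -5/8, 3/7, 17/4, 89/6}, {1/88, 7/48, 14/3}))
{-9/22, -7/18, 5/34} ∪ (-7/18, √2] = {-9/22} ∪ [-7/18, √2]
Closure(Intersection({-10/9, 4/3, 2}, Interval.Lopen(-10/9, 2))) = {4/3, 2}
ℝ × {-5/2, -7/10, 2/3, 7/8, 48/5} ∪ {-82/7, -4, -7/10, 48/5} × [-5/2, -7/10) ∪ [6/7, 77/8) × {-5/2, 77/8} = (ℝ × {-5/2, -7/10, 2/3, 7/8, 48/5}) ∪ ([6/7, 77/8) × {-5/2, 77/8}) ∪ ({-82/7, -4, -7/10, 48/5} × [-5/2, -7/10))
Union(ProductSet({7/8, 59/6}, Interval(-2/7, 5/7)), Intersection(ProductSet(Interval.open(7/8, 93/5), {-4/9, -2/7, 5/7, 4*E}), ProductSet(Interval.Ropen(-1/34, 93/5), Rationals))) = Union(ProductSet({7/8, 59/6}, Interval(-2/7, 5/7)), ProductSet(Interval.open(7/8, 93/5), {-4/9, -2/7, 5/7}))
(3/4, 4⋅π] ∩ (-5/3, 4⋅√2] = (3/4, 4⋅√2]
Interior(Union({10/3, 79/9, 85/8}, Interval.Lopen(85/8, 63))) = Interval.open(85/8, 63)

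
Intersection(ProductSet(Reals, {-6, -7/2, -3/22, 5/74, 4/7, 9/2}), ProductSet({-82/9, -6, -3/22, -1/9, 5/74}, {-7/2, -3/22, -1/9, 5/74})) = ProductSet({-82/9, -6, -3/22, -1/9, 5/74}, {-7/2, -3/22, 5/74})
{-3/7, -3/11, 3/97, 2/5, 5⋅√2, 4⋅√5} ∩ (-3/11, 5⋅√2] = {3/97, 2/5, 5⋅√2}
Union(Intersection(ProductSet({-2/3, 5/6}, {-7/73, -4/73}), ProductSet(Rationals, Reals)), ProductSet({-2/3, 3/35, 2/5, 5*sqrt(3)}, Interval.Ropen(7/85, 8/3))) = Union(ProductSet({-2/3, 5/6}, {-7/73, -4/73}), ProductSet({-2/3, 3/35, 2/5, 5*sqrt(3)}, Interval.Ropen(7/85, 8/3)))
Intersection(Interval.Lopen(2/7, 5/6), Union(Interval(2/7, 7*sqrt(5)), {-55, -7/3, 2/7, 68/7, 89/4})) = Interval.Lopen(2/7, 5/6)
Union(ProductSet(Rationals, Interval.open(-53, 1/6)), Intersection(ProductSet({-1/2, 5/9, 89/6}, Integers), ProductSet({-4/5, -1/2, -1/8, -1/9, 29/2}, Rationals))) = Union(ProductSet({-1/2}, Integers), ProductSet(Rationals, Interval.open(-53, 1/6)))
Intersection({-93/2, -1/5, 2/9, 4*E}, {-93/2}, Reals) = {-93/2}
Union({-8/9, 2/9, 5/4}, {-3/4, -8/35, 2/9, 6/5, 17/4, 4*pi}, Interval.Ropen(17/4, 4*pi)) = Union({-8/9, -3/4, -8/35, 2/9, 6/5, 5/4}, Interval(17/4, 4*pi))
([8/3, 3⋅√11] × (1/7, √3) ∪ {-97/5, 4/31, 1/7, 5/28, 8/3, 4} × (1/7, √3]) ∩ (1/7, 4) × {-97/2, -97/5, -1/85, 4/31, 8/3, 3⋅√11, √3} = {5/28, 8/3} × {√3}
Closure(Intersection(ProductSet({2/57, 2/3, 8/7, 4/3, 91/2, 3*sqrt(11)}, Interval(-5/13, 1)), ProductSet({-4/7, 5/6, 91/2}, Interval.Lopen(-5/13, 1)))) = ProductSet({91/2}, Interval(-5/13, 1))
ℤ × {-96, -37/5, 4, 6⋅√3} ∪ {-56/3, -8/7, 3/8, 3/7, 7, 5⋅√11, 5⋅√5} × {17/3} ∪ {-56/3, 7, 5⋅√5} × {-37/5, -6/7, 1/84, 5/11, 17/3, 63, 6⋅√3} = (ℤ × {-96, -37/5, 4, 6⋅√3}) ∪ ({-56/3, -8/7, 3/8, 3/7, 7, 5⋅√11, 5⋅√5} × {17/3}) ∪ ({-56/3, 7, 5⋅√5} × {-37/5, -6/7, 1/84, 5/11, 17/3, 63, 6⋅√3})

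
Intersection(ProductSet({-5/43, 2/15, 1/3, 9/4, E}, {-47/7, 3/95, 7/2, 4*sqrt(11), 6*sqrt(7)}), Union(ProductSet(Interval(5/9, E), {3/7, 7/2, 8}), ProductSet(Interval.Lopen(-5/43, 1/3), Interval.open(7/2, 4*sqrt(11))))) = ProductSet({9/4, E}, {7/2})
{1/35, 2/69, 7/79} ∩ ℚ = {1/35, 2/69, 7/79}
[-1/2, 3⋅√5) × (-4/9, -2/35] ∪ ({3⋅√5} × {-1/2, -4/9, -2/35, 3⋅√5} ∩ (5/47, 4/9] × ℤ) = [-1/2, 3⋅√5) × (-4/9, -2/35]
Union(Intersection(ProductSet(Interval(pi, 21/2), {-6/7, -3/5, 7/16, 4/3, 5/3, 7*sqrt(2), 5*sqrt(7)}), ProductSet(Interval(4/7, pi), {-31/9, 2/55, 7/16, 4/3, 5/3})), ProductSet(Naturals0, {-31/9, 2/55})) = Union(ProductSet({pi}, {7/16, 4/3, 5/3}), ProductSet(Naturals0, {-31/9, 2/55}))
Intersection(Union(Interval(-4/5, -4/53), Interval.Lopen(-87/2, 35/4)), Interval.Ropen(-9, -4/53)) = Interval.Ropen(-9, -4/53)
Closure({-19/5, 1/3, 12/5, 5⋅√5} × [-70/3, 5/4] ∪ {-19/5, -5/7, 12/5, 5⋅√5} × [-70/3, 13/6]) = ({-19/5, -5/7, 12/5, 5⋅√5} × [-70/3, 13/6]) ∪ ({-19/5, 1/3, 12/5, 5⋅√5} × [-70/3, 5/4])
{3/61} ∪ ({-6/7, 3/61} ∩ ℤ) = {3/61}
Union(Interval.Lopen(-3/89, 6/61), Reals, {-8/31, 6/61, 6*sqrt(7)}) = Interval(-oo, oo)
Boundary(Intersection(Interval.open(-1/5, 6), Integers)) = Range(0, 6, 1)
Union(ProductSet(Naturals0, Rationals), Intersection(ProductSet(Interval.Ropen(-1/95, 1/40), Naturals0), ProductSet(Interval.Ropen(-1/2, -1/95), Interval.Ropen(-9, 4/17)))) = ProductSet(Naturals0, Rationals)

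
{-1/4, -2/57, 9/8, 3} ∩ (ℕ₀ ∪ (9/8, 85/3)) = {3}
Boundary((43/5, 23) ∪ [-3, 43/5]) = {-3, 23}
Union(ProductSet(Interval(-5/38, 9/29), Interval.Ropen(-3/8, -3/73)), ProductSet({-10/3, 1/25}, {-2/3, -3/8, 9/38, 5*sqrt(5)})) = Union(ProductSet({-10/3, 1/25}, {-2/3, -3/8, 9/38, 5*sqrt(5)}), ProductSet(Interval(-5/38, 9/29), Interval.Ropen(-3/8, -3/73)))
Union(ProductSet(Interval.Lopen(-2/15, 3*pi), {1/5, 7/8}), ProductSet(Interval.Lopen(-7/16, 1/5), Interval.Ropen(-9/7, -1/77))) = Union(ProductSet(Interval.Lopen(-7/16, 1/5), Interval.Ropen(-9/7, -1/77)), ProductSet(Interval.Lopen(-2/15, 3*pi), {1/5, 7/8}))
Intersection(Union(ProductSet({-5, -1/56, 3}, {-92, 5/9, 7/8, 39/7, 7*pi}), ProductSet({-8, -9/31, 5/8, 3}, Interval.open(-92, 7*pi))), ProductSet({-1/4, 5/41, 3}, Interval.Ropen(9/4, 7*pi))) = ProductSet({3}, Interval.Ropen(9/4, 7*pi))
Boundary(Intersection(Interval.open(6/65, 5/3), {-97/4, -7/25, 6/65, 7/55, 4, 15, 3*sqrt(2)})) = {7/55}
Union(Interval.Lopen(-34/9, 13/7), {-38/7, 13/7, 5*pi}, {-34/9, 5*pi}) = Union({-38/7, 5*pi}, Interval(-34/9, 13/7))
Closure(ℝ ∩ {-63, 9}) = {-63, 9}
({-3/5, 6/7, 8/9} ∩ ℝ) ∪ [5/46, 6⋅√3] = {-3/5} ∪ [5/46, 6⋅√3]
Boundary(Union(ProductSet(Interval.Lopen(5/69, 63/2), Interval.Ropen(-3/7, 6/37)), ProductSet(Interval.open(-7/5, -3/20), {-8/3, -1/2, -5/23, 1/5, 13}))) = Union(ProductSet({5/69, 63/2}, Interval(-3/7, 6/37)), ProductSet(Interval(-7/5, -3/20), {-8/3, -1/2, -5/23, 1/5, 13}), ProductSet(Interval(5/69, 63/2), {-3/7, 6/37}))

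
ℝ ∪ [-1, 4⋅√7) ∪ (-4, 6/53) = (-∞, ∞)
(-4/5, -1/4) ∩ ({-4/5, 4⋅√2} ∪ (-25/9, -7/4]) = ∅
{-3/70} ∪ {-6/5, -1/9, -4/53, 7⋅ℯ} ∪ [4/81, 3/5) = {-6/5, -1/9, -4/53, -3/70, 7⋅ℯ} ∪ [4/81, 3/5)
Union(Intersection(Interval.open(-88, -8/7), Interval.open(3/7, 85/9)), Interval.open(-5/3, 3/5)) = Interval.open(-5/3, 3/5)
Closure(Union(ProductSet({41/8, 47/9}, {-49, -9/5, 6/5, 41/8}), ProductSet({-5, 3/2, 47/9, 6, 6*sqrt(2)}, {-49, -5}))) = Union(ProductSet({41/8, 47/9}, {-49, -9/5, 6/5, 41/8}), ProductSet({-5, 3/2, 47/9, 6, 6*sqrt(2)}, {-49, -5}))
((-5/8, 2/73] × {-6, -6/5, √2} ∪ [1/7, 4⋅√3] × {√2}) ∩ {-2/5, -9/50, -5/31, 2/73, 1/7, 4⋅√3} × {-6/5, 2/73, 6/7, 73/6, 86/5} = {-2/5, -9/50, -5/31, 2/73} × {-6/5}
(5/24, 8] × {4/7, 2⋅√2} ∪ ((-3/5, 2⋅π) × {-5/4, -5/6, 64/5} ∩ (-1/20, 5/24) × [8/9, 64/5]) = ((-1/20, 5/24) × {64/5}) ∪ ((5/24, 8] × {4/7, 2⋅√2})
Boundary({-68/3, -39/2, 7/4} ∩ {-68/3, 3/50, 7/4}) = {-68/3, 7/4}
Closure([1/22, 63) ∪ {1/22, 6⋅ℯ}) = [1/22, 63]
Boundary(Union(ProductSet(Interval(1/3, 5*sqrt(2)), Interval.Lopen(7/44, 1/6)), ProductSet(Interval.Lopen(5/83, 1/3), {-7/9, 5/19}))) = Union(ProductSet({1/3, 5*sqrt(2)}, Interval(7/44, 1/6)), ProductSet(Interval(5/83, 1/3), {-7/9, 5/19}), ProductSet(Interval(1/3, 5*sqrt(2)), {7/44, 1/6}))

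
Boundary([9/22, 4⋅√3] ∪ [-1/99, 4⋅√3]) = {-1/99, 4⋅√3}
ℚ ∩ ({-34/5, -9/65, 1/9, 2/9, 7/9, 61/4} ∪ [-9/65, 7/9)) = {-34/5, 61/4} ∪ (ℚ ∩ [-9/65, 7/9])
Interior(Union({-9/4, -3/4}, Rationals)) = EmptySet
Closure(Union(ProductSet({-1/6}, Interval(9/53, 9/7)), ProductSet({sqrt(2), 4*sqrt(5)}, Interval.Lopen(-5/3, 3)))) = Union(ProductSet({-1/6}, Interval(9/53, 9/7)), ProductSet({sqrt(2), 4*sqrt(5)}, Interval(-5/3, 3)))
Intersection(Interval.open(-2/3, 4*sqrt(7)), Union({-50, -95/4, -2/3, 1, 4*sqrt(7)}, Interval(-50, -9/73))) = Union({1}, Interval.Lopen(-2/3, -9/73))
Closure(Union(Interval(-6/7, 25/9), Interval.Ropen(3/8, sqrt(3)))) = Interval(-6/7, 25/9)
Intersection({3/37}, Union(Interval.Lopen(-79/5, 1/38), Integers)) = EmptySet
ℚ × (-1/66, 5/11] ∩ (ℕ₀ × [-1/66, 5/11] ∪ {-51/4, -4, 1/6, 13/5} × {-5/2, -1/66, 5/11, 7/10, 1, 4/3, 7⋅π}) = (ℕ₀ × (-1/66, 5/11]) ∪ ({-51/4, -4, 1/6, 13/5} × {5/11})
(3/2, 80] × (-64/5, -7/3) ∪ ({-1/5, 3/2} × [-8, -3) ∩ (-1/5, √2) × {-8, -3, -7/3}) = (3/2, 80] × (-64/5, -7/3)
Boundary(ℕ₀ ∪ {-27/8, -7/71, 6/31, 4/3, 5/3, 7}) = {-27/8, -7/71, 6/31, 4/3, 5/3} ∪ ℕ₀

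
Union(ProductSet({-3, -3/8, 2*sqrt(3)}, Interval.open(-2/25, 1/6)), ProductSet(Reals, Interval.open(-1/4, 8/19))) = ProductSet(Reals, Interval.open(-1/4, 8/19))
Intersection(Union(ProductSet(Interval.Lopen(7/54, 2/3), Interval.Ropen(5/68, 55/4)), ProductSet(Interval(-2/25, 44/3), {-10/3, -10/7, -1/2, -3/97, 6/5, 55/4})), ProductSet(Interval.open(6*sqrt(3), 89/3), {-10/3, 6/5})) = ProductSet(Interval.Lopen(6*sqrt(3), 44/3), {-10/3, 6/5})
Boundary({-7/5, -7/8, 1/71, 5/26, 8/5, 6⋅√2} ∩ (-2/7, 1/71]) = {1/71}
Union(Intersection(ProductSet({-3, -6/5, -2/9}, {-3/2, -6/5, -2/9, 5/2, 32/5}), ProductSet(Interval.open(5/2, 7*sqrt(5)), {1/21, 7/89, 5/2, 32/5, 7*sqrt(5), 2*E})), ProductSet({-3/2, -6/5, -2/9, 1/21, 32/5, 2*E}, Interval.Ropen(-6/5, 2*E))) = ProductSet({-3/2, -6/5, -2/9, 1/21, 32/5, 2*E}, Interval.Ropen(-6/5, 2*E))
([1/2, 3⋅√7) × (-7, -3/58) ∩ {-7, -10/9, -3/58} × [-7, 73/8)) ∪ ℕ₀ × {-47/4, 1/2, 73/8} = ℕ₀ × {-47/4, 1/2, 73/8}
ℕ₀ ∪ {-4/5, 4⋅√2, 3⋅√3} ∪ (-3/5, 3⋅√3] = {-4/5, 4⋅√2} ∪ (-3/5, 3⋅√3] ∪ ℕ₀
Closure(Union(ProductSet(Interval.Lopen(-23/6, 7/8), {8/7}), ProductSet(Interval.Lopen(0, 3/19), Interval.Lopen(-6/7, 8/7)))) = Union(ProductSet({0, 3/19}, Interval(-6/7, 8/7)), ProductSet(Interval(-23/6, 7/8), {8/7}), ProductSet(Interval(0, 3/19), {-6/7, 8/7}), ProductSet(Interval.Lopen(0, 3/19), Interval.Lopen(-6/7, 8/7)))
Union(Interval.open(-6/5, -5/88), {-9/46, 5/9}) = Union({5/9}, Interval.open(-6/5, -5/88))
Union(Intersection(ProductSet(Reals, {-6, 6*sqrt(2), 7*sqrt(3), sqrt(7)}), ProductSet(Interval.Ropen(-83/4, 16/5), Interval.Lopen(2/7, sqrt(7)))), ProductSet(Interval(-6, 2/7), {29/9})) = Union(ProductSet(Interval.Ropen(-83/4, 16/5), {sqrt(7)}), ProductSet(Interval(-6, 2/7), {29/9}))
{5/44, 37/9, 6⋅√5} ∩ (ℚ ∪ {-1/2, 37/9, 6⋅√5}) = {5/44, 37/9, 6⋅√5}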